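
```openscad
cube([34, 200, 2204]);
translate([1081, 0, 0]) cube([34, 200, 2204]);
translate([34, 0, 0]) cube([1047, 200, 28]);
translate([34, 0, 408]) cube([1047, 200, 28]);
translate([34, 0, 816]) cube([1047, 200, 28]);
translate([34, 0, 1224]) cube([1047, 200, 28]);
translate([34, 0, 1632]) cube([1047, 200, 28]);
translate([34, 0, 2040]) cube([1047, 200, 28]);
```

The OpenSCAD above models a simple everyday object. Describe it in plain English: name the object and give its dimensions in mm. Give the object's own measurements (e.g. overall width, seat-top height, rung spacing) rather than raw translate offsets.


An open bookshelf. Two side panels, each 34 mm thick, 200 mm deep and 2204 mm tall, stand 1115 mm apart (outside-to-outside). Between them sit 6 shelves, each 28 mm thick and 200 mm deep, spanning the full gap between the sides. The bottom shelf rests on the floor (its underside at z = 0) and the clear gap between one shelf's top and the next shelf's underside is 380 mm.


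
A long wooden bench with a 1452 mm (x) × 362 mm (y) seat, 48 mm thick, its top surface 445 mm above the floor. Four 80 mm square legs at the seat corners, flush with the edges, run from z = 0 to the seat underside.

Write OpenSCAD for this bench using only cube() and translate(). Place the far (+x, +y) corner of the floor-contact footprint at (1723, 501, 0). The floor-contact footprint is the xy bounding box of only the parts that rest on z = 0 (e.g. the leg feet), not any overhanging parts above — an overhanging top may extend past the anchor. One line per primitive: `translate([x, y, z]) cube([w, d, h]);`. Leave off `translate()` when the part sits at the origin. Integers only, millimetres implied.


translate([271, 139, 397]) cube([1452, 362, 48]);
translate([271, 139, 0]) cube([80, 80, 397]);
translate([271, 421, 0]) cube([80, 80, 397]);
translate([1643, 139, 0]) cube([80, 80, 397]);
translate([1643, 421, 0]) cube([80, 80, 397]);


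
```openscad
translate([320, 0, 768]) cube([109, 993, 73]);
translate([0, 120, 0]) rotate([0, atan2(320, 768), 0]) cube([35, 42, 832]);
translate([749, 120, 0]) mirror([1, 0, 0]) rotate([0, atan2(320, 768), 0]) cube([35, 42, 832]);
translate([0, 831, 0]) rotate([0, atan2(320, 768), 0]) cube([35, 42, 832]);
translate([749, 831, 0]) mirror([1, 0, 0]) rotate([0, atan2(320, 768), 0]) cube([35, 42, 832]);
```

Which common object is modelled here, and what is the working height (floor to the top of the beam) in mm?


A sawhorse. The overall height is 841 mm.

A beam across two mirrored pairs of raked legs — a sawhorse. The beam's underside is at z = 768 (matching the legs' vertical rise in atan2(320, 768)) and the beam is 73 mm tall, so its top is at 768 + 73 = 841 mm. The raked legs top out at the beam's underside, so that is the highest point.


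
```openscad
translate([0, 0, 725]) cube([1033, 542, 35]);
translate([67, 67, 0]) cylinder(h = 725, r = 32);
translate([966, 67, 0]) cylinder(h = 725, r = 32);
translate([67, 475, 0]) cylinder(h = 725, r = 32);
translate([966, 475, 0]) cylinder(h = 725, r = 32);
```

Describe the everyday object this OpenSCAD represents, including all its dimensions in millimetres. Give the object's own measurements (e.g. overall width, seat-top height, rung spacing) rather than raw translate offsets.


A table: top 1033 mm (x) × 542 mm (y), 35 mm thick, upper face at z = 760 mm, on four round legs of 64 mm diameter, each leg's bounding box inset 35 mm from the nearest pair of top edges from z = 0 to the bottom of the top.


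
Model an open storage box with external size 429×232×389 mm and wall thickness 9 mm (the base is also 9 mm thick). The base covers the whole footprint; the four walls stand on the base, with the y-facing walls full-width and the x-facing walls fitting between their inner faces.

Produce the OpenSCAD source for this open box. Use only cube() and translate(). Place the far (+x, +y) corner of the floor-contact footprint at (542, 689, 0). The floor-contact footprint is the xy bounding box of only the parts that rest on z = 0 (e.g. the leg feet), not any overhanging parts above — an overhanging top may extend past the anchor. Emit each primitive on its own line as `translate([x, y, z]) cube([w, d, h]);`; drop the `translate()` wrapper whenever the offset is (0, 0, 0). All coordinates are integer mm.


translate([113, 457, 0]) cube([429, 232, 9]);
translate([113, 457, 9]) cube([429, 9, 380]);
translate([113, 680, 9]) cube([429, 9, 380]);
translate([113, 466, 9]) cube([9, 214, 380]);
translate([533, 466, 9]) cube([9, 214, 380]);


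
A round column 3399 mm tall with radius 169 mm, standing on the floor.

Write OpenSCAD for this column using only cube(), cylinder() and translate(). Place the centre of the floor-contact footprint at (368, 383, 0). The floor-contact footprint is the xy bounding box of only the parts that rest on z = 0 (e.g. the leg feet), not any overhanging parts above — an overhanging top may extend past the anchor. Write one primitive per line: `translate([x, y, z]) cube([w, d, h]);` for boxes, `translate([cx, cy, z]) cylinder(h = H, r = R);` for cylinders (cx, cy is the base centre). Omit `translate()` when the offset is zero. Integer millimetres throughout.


translate([368, 383, 0]) cylinder(h = 3399, r = 169);


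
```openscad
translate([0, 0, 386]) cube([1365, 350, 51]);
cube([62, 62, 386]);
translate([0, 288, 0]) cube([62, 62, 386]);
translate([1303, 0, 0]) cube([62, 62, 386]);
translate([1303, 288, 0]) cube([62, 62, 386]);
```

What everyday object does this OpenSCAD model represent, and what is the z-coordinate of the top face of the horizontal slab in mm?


A bench. The seat-top height is 437 mm.

A long slab on four corner posts — a bench. The slab sits at z = 386 with thickness 51, so the top is 386 + 51 = 437 mm.


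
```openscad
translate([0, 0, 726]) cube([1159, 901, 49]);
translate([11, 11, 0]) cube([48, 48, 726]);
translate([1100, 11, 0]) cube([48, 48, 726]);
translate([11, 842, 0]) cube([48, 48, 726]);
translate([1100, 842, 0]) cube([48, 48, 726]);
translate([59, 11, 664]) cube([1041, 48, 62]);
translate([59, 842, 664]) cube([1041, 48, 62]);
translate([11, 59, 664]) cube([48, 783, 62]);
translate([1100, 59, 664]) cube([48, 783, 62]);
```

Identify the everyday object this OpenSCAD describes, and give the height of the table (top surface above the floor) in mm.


A table. The table height is 775 mm.

A 1159×901×49 slab sits at z = 726 on four 48 mm square posts — a table. The top surface is at 726 + 49 = 775 mm.


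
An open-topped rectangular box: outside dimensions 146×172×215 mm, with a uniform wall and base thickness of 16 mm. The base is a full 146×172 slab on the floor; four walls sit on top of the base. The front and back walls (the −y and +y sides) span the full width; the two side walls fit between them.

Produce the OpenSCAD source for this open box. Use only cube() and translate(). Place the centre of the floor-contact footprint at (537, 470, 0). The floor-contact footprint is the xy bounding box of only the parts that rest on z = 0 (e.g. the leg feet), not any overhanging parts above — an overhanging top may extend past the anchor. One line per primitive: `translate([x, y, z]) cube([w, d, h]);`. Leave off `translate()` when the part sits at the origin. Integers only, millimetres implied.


translate([464, 384, 0]) cube([146, 172, 16]);
translate([464, 384, 16]) cube([146, 16, 199]);
translate([464, 540, 16]) cube([146, 16, 199]);
translate([464, 400, 16]) cube([16, 140, 199]);
translate([594, 400, 16]) cube([16, 140, 199]);


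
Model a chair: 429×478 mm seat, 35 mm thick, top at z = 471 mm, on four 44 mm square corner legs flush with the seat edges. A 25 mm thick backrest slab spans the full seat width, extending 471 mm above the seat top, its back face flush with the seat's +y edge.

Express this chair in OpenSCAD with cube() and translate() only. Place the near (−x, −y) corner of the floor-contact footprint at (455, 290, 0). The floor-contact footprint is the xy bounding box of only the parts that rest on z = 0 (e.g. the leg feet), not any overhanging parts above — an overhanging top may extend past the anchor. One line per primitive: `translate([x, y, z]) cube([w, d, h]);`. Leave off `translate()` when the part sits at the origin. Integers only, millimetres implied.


// leg_h = 471 - 35 = 436
translate([455, 290, 436]) cube([429, 478, 35]);
translate([455, 290, 0]) cube([44, 44, 436]);
translate([840, 290, 0]) cube([44, 44, 436]);
translate([455, 724, 0]) cube([44, 44, 436]);
translate([840, 724, 0]) cube([44, 44, 436]);
translate([455, 743, 471]) cube([429, 25, 471]);


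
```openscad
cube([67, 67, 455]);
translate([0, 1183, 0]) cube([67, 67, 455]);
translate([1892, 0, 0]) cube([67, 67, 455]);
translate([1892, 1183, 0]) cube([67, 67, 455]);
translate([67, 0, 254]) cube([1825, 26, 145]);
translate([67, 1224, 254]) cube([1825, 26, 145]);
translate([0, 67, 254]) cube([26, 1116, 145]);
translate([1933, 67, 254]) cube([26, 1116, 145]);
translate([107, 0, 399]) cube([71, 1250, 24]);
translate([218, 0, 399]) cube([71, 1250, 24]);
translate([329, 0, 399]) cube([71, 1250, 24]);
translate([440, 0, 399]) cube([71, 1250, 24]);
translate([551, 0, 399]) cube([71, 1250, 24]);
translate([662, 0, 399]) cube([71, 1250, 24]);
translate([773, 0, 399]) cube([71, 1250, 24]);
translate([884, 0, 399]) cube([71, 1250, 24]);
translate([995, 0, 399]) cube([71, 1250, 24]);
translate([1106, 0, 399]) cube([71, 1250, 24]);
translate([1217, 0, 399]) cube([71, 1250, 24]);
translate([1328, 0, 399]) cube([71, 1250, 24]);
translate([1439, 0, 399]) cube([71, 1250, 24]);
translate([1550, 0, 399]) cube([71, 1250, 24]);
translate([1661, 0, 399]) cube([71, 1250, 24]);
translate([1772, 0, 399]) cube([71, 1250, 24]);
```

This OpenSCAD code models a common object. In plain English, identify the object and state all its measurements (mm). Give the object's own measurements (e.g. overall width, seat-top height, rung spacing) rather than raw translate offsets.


A bed frame 1959 mm long (x) by 1250 mm wide (y). Four 67×67 mm corner posts, 455 mm tall, at the corners of the footprint. Four rails of 26 mm thickness and 145 mm height run between adjacent posts with their undersides at z = 254 mm, their outer faces flush with the outside of the frame (the two x-running rails run between the posts' inner faces; the two y-running rails run between the posts' inner faces). 16 slats, each 71 mm wide (x) and 24 mm thick, lie across the top of the two x-running rails, running the full 1250 mm width of the frame in y; along x they sit between the end posts with a 40 mm gap after the −x posts and between neighbouring slats, leaving 49 mm before the +x posts.


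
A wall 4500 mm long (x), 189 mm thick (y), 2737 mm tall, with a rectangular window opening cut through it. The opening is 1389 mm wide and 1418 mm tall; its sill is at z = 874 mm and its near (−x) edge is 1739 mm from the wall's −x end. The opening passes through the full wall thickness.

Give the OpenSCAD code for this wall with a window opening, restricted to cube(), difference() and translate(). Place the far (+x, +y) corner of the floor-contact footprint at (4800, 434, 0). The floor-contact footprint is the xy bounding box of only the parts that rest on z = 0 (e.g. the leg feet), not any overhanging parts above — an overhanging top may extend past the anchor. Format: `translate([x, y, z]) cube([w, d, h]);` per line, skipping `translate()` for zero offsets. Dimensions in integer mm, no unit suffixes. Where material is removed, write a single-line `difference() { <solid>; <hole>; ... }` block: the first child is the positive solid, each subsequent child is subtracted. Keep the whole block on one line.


difference() { translate([300, 245, 0]) cube([4500, 189, 2737]); translate([2039, 245, 874]) cube([1389, 189, 1418]); }


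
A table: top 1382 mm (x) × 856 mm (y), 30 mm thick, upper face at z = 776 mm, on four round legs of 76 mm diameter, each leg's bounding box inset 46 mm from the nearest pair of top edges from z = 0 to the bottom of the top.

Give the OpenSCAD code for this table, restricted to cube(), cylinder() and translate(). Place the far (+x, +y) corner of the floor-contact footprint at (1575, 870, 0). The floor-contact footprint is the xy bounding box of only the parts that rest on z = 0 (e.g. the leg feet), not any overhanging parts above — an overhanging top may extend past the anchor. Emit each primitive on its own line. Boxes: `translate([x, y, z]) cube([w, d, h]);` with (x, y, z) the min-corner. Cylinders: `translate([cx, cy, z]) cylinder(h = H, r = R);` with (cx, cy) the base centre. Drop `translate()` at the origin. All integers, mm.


translate([239, 60, 746]) cube([1382, 856, 30]);
translate([323, 144, 0]) cylinder(h = 746, r = 38);
translate([1537, 144, 0]) cylinder(h = 746, r = 38);
translate([323, 832, 0]) cylinder(h = 746, r = 38);
translate([1537, 832, 0]) cylinder(h = 746, r = 38);


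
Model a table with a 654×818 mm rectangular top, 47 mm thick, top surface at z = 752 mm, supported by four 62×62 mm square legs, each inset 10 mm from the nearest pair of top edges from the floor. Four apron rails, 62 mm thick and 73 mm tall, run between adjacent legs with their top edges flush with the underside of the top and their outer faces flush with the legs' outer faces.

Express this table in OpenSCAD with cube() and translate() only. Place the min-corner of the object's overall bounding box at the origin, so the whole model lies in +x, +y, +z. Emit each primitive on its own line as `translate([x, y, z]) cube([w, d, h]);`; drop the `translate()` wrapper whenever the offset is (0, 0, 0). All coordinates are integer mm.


translate([0, 0, 705]) cube([654, 818, 47]);
translate([10, 10, 0]) cube([62, 62, 705]);
translate([582, 10, 0]) cube([62, 62, 705]);
translate([10, 746, 0]) cube([62, 62, 705]);
translate([582, 746, 0]) cube([62, 62, 705]);
translate([72, 10, 632]) cube([510, 62, 73]);
translate([72, 746, 632]) cube([510, 62, 73]);
translate([10, 72, 632]) cube([62, 674, 73]);
translate([582, 72, 632]) cube([62, 674, 73]);


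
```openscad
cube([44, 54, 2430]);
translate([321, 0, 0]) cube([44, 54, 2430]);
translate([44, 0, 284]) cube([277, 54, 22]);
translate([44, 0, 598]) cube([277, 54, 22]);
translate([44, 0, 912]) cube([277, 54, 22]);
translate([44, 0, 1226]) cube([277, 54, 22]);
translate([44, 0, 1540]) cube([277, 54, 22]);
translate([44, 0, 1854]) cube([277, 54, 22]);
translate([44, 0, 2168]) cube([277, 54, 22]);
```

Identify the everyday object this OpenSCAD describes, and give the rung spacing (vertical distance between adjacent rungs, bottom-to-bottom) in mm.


A ladder. The rung spacing is 314 mm.

Two tall 44×54 posts with 7 short bars between them — a ladder. Adjacent rungs sit at z = 284 and z = 598, so the spacing is 598 − 284 = 314 mm.


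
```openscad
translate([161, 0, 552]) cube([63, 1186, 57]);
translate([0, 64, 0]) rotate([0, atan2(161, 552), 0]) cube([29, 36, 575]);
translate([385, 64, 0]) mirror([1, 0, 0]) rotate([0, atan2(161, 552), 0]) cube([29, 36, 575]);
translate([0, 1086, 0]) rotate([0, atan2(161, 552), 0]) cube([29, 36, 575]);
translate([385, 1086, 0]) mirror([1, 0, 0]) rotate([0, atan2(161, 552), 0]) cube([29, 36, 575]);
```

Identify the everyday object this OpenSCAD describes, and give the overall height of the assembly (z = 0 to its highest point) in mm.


A sawhorse. The overall height is 609 mm.

A beam across two mirrored pairs of raked legs — a sawhorse. The beam's underside is at z = 552 (matching the legs' vertical rise in atan2(161, 552)) and the beam is 57 mm tall, so its top is at 552 + 57 = 609 mm. The raked legs top out at the beam's underside, so that is the highest point.


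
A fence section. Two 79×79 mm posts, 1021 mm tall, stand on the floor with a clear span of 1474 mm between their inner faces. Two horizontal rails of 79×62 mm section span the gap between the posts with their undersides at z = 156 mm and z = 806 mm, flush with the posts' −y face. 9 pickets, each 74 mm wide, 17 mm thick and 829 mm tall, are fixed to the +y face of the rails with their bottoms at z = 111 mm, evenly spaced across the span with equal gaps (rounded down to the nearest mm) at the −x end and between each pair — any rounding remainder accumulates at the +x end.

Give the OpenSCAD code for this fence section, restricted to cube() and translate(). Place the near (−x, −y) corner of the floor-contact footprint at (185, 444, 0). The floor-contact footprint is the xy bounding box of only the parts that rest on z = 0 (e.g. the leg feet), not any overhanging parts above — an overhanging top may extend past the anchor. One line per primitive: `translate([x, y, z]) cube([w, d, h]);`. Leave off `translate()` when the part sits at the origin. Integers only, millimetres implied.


translate([185, 444, 0]) cube([79, 79, 1021]);
translate([1738, 444, 0]) cube([79, 79, 1021]);
translate([264, 444, 156]) cube([1474, 79, 62]);
translate([264, 444, 806]) cube([1474, 79, 62]);
translate([344, 523, 111]) cube([74, 17, 829]);
translate([498, 523, 111]) cube([74, 17, 829]);
translate([652, 523, 111]) cube([74, 17, 829]);
translate([806, 523, 111]) cube([74, 17, 829]);
translate([960, 523, 111]) cube([74, 17, 829]);
translate([1114, 523, 111]) cube([74, 17, 829]);
translate([1268, 523, 111]) cube([74, 17, 829]);
translate([1422, 523, 111]) cube([74, 17, 829]);
translate([1576, 523, 111]) cube([74, 17, 829]);


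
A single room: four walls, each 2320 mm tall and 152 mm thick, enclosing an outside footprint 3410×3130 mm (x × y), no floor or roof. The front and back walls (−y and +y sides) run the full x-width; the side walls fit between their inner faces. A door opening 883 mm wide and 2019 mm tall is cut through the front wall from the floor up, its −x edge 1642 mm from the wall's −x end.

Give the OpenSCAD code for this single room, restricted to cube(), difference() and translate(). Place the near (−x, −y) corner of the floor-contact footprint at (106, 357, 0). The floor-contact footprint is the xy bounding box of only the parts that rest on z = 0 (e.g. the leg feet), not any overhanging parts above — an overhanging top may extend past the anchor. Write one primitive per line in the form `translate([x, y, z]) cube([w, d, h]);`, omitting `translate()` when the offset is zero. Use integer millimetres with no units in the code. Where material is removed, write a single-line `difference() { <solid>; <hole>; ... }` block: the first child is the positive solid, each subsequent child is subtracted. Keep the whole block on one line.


difference() { translate([106, 357, 0]) cube([3410, 152, 2320]); translate([1748, 357, 0]) cube([883, 152, 2019]); }
translate([106, 3335, 0]) cube([3410, 152, 2320]);
translate([106, 509, 0]) cube([152, 2826, 2320]);
translate([3364, 509, 0]) cube([152, 2826, 2320]);


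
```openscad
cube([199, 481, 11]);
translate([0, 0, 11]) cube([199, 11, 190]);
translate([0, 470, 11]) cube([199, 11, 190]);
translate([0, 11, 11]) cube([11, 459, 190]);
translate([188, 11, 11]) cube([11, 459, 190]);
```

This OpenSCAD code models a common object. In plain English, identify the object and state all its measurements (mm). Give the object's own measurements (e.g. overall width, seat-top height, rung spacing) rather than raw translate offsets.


An open-topped rectangular box: outside dimensions 199×481×201 mm, with a uniform wall and base thickness of 11 mm. The base is a full 199×481 slab on the floor; four walls sit on top of the base. The front and back walls (the −y and +y sides) span the full width; the two side walls fit between them.


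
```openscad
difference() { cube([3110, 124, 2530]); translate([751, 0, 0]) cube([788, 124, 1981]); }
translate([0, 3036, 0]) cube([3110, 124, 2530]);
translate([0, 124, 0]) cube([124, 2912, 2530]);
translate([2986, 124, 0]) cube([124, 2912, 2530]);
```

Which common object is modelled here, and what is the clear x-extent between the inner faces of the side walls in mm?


A single room. The interior width is 2862 mm.

Four walls enclosing a rectangle with a door in the front wall — a room. Outside width 3110 minus two 124 mm walls gives 2862 mm.


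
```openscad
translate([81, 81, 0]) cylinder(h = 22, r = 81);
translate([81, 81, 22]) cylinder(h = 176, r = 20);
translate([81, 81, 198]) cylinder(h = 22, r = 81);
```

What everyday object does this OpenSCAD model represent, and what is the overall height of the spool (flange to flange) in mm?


A spool. The overall height is 220 mm.

Three coaxial cylinders, large–small–large — a spool. Two 22 mm flanges and a 176 mm core give 22 + 176 + 22 = 220 mm.


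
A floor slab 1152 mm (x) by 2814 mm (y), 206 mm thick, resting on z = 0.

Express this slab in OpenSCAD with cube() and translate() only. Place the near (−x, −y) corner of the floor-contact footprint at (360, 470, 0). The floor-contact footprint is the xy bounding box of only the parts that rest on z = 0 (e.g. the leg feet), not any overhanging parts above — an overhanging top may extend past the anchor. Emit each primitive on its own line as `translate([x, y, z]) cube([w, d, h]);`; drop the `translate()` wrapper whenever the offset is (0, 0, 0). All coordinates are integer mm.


translate([360, 470, 0]) cube([1152, 2814, 206]);


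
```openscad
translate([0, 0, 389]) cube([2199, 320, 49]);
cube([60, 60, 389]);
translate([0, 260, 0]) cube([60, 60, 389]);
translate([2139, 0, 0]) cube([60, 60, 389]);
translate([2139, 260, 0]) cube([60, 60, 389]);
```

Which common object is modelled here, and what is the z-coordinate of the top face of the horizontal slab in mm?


A bench. The seat-top height is 438 mm.

A long slab on four corner posts — a bench. The slab sits at z = 389 with thickness 49, so the top is 389 + 49 = 438 mm.


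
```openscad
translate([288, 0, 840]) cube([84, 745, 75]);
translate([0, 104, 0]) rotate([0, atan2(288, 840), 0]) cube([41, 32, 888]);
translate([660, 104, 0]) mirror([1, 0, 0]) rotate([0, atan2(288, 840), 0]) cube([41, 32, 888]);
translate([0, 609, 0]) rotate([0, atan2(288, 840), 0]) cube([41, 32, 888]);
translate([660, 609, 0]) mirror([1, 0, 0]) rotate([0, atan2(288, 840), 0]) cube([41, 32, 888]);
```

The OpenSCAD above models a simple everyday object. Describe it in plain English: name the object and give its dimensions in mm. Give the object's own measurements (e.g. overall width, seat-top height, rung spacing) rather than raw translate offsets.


A sawhorse. A 84×745×75 mm beam (x, y, z) sits on two A-frame leg pairs. Each pair is two raked legs of 41×32 mm section (32 mm along y) splaying symmetrically in x. Each leg rises 840 mm vertically over 288 mm of horizontal reach and is 888 mm long along its own axis. Every leg's outer bottom edge rests on the floor and its outer top edge meets a bottom edge of the beam — the left legs (tilting toward +x) meet the beam's −x bottom edge, the right legs (their mirror images, tilting toward −x) meet its +x bottom edge — so the leg tops tuck under the beam, the beam's underside is 840 mm above the floor, and the feet are 660 mm apart outside-to-outside with the beam centred between them. The two leg pairs are set in 104 mm from either end of the beam.


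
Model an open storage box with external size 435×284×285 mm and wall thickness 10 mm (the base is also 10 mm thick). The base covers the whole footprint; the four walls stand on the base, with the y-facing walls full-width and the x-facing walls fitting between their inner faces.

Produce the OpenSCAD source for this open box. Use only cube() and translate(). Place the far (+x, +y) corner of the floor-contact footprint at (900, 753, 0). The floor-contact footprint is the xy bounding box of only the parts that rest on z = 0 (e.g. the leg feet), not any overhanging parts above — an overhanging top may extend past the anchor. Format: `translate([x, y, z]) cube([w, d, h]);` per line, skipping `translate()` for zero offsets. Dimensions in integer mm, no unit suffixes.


translate([465, 469, 0]) cube([435, 284, 10]);
translate([465, 469, 10]) cube([435, 10, 275]);
translate([465, 743, 10]) cube([435, 10, 275]);
translate([465, 479, 10]) cube([10, 264, 275]);
translate([890, 479, 10]) cube([10, 264, 275]);


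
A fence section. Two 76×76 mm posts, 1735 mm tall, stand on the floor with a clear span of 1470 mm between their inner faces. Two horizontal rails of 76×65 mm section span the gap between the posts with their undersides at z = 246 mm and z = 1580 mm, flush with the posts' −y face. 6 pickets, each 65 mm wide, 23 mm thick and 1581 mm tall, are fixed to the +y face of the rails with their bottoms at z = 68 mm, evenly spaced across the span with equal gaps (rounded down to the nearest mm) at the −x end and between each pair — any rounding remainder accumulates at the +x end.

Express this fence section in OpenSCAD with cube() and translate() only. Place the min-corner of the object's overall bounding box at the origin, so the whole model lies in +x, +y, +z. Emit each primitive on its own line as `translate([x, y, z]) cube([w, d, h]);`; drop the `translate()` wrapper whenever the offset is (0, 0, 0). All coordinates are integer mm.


cube([76, 76, 1735]);
translate([1546, 0, 0]) cube([76, 76, 1735]);
translate([76, 0, 246]) cube([1470, 76, 65]);
translate([76, 0, 1580]) cube([1470, 76, 65]);
translate([230, 76, 68]) cube([65, 23, 1581]);
translate([449, 76, 68]) cube([65, 23, 1581]);
translate([668, 76, 68]) cube([65, 23, 1581]);
translate([887, 76, 68]) cube([65, 23, 1581]);
translate([1106, 76, 68]) cube([65, 23, 1581]);
translate([1325, 76, 68]) cube([65, 23, 1581]);


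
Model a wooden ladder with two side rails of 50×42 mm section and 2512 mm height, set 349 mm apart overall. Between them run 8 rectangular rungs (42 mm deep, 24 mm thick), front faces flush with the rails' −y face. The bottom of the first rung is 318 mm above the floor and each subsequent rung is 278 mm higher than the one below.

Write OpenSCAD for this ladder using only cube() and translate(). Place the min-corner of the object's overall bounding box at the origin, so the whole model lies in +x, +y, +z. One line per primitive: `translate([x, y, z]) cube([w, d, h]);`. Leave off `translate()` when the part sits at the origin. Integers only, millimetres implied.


// rung span = 349 - 2*50 = 249
// rung[k] z = 318 + k*278
cube([50, 42, 2512]);
translate([299, 0, 0]) cube([50, 42, 2512]);
translate([50, 0, 318]) cube([249, 42, 24]);
translate([50, 0, 596]) cube([249, 42, 24]);
translate([50, 0, 874]) cube([249, 42, 24]);
translate([50, 0, 1152]) cube([249, 42, 24]);
translate([50, 0, 1430]) cube([249, 42, 24]);
translate([50, 0, 1708]) cube([249, 42, 24]);
translate([50, 0, 1986]) cube([249, 42, 24]);
translate([50, 0, 2264]) cube([249, 42, 24]);


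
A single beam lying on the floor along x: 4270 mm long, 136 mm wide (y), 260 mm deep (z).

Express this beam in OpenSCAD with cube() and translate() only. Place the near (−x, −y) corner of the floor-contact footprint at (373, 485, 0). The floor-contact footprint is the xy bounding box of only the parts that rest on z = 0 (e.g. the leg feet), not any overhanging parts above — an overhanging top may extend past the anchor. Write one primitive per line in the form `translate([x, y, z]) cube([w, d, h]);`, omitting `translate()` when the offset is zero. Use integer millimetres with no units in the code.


translate([373, 485, 0]) cube([4270, 136, 260]);


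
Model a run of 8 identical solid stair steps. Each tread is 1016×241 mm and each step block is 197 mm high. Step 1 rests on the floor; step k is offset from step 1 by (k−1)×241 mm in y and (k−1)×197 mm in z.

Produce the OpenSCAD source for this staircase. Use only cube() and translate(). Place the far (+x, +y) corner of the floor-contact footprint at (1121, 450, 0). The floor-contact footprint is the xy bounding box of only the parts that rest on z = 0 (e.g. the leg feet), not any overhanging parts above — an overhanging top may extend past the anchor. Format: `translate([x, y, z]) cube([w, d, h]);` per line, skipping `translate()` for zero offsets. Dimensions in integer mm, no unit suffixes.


translate([105, 209, 0]) cube([1016, 241, 197]);
translate([105, 450, 197]) cube([1016, 241, 197]);
translate([105, 691, 394]) cube([1016, 241, 197]);
translate([105, 932, 591]) cube([1016, 241, 197]);
translate([105, 1173, 788]) cube([1016, 241, 197]);
translate([105, 1414, 985]) cube([1016, 241, 197]);
translate([105, 1655, 1182]) cube([1016, 241, 197]);
translate([105, 1896, 1379]) cube([1016, 241, 197]);


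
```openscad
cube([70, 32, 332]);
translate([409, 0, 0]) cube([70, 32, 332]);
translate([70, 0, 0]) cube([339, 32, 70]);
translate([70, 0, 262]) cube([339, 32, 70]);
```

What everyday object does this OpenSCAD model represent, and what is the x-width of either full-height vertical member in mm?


A picture frame. The border width is 70 mm.

Four thin pieces enclosing a rectangular opening — a picture frame. The two full-height stiles are 332 mm tall; the top rail sits at z = 262 and is 70 mm tall, so the border above the opening is 332 − 262 = 70 mm, matching the stile x-width.


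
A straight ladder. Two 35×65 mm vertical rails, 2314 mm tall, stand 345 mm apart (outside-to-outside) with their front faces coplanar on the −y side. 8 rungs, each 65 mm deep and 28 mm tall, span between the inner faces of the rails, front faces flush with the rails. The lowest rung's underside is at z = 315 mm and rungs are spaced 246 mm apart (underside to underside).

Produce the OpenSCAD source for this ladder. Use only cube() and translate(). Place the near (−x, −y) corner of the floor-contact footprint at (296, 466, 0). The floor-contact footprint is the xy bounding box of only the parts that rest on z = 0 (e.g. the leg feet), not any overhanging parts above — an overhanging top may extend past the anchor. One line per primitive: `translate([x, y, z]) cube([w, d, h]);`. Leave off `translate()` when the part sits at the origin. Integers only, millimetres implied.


// rung span = 345 - 2*35 = 275
// rung[k] z = 315 + k*246
translate([296, 466, 0]) cube([35, 65, 2314]);
translate([606, 466, 0]) cube([35, 65, 2314]);
translate([331, 466, 315]) cube([275, 65, 28]);
translate([331, 466, 561]) cube([275, 65, 28]);
translate([331, 466, 807]) cube([275, 65, 28]);
translate([331, 466, 1053]) cube([275, 65, 28]);
translate([331, 466, 1299]) cube([275, 65, 28]);
translate([331, 466, 1545]) cube([275, 65, 28]);
translate([331, 466, 1791]) cube([275, 65, 28]);
translate([331, 466, 2037]) cube([275, 65, 28]);


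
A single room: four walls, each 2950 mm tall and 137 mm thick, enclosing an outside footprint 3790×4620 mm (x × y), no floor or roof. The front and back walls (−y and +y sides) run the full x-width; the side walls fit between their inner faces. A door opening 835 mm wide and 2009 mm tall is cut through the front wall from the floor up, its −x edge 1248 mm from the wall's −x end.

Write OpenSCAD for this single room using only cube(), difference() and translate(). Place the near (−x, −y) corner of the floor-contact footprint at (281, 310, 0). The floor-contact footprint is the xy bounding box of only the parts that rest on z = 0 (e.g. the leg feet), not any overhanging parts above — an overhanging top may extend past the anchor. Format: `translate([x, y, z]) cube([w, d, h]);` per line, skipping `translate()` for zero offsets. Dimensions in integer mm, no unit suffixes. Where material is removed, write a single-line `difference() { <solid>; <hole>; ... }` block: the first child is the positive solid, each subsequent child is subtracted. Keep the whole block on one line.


difference() { translate([281, 310, 0]) cube([3790, 137, 2950]); translate([1529, 310, 0]) cube([835, 137, 2009]); }
translate([281, 4793, 0]) cube([3790, 137, 2950]);
translate([281, 447, 0]) cube([137, 4346, 2950]);
translate([3934, 447, 0]) cube([137, 4346, 2950]);


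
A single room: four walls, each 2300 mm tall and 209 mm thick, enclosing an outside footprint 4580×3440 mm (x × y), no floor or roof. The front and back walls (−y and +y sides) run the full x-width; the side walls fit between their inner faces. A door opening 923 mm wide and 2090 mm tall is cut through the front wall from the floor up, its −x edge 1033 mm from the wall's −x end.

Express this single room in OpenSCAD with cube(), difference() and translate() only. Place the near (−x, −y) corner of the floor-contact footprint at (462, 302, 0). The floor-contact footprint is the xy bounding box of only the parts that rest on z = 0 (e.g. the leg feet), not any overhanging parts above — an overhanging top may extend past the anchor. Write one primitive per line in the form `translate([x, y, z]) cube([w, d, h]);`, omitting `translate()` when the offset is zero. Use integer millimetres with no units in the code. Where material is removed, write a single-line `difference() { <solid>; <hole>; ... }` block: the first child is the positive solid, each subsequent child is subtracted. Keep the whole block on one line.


difference() { translate([462, 302, 0]) cube([4580, 209, 2300]); translate([1495, 302, 0]) cube([923, 209, 2090]); }
translate([462, 3533, 0]) cube([4580, 209, 2300]);
translate([462, 511, 0]) cube([209, 3022, 2300]);
translate([4833, 511, 0]) cube([209, 3022, 2300]);


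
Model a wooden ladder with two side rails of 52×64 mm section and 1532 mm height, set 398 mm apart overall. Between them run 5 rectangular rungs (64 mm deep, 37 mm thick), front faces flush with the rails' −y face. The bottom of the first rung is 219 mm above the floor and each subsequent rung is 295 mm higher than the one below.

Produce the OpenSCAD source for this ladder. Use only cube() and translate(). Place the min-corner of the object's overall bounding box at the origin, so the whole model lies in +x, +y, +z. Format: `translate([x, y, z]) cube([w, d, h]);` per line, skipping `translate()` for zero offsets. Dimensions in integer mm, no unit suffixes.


cube([52, 64, 1532]);
translate([346, 0, 0]) cube([52, 64, 1532]);
translate([52, 0, 219]) cube([294, 64, 37]);
translate([52, 0, 514]) cube([294, 64, 37]);
translate([52, 0, 809]) cube([294, 64, 37]);
translate([52, 0, 1104]) cube([294, 64, 37]);
translate([52, 0, 1399]) cube([294, 64, 37]);


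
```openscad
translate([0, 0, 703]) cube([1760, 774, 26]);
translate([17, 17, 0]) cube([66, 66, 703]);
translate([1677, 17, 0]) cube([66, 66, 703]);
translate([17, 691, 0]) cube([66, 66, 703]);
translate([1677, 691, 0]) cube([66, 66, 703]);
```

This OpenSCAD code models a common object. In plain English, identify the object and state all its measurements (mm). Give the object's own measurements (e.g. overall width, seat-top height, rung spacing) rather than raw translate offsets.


A table: top 1760 mm (x) × 774 mm (y), 26 mm thick, upper face at z = 729 mm, on four 66×66 mm square legs, each inset 17 mm from the nearest pair of top edges from z = 0 to the bottom of the top.


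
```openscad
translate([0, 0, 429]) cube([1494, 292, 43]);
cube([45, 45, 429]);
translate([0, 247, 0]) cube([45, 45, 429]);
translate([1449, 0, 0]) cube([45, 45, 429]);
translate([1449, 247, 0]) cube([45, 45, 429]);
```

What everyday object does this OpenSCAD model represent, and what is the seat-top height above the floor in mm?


A bench. The seat-top height is 472 mm.

A long slab on four corner posts — a bench. The slab sits at z = 429 with thickness 43, so the top is 429 + 43 = 472 mm.


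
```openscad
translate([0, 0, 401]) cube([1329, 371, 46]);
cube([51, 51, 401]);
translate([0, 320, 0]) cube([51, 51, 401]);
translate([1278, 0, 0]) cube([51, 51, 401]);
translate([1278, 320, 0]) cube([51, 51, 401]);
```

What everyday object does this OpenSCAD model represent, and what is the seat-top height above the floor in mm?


A bench. The seat-top height is 447 mm.

A long slab on four corner posts — a bench. The slab sits at z = 401 with thickness 46, so the top is 401 + 46 = 447 mm.


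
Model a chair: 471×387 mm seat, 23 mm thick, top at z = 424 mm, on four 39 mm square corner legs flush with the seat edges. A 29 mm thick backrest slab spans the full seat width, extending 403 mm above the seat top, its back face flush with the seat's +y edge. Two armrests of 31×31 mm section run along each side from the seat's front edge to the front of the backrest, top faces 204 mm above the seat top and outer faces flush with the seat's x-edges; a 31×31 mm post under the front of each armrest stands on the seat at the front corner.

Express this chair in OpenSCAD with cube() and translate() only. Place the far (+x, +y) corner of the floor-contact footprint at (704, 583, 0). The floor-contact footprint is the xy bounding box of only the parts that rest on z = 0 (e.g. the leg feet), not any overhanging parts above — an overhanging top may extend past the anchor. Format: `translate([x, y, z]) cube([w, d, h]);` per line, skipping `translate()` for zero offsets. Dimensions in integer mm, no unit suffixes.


translate([233, 196, 401]) cube([471, 387, 23]);
translate([233, 196, 0]) cube([39, 39, 401]);
translate([665, 196, 0]) cube([39, 39, 401]);
translate([233, 544, 0]) cube([39, 39, 401]);
translate([665, 544, 0]) cube([39, 39, 401]);
translate([233, 554, 424]) cube([471, 29, 403]);
translate([233, 196, 597]) cube([31, 358, 31]);
translate([673, 196, 597]) cube([31, 358, 31]);
translate([233, 196, 424]) cube([31, 31, 173]);
translate([673, 196, 424]) cube([31, 31, 173]);


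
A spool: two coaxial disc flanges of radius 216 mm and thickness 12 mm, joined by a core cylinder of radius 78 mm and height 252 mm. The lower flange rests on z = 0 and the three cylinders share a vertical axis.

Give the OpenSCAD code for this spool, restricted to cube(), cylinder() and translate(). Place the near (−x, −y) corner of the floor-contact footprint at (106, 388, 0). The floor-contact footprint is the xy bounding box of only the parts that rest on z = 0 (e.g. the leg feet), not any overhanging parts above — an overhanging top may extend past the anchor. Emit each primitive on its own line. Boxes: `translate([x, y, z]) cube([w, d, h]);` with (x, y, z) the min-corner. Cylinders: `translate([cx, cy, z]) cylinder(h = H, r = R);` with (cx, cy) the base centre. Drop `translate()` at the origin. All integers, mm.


translate([322, 604, 0]) cylinder(h = 12, r = 216);
translate([322, 604, 12]) cylinder(h = 252, r = 78);
translate([322, 604, 264]) cylinder(h = 12, r = 216);


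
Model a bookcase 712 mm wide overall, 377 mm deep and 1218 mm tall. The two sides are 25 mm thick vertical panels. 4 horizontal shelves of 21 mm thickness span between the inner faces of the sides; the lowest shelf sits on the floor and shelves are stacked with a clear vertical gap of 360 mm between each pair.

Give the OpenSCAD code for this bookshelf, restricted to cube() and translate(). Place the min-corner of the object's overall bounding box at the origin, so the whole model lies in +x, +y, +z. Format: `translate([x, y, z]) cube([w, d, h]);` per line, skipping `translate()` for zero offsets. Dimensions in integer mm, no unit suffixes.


cube([25, 377, 1218]);
translate([687, 0, 0]) cube([25, 377, 1218]);
translate([25, 0, 0]) cube([662, 377, 21]);
translate([25, 0, 381]) cube([662, 377, 21]);
translate([25, 0, 762]) cube([662, 377, 21]);
translate([25, 0, 1143]) cube([662, 377, 21]);


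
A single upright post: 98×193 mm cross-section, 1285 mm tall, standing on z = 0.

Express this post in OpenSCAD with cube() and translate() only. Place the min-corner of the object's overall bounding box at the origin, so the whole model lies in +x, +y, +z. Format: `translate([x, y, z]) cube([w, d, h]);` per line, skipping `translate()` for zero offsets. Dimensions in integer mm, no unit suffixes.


cube([98, 193, 1285]);


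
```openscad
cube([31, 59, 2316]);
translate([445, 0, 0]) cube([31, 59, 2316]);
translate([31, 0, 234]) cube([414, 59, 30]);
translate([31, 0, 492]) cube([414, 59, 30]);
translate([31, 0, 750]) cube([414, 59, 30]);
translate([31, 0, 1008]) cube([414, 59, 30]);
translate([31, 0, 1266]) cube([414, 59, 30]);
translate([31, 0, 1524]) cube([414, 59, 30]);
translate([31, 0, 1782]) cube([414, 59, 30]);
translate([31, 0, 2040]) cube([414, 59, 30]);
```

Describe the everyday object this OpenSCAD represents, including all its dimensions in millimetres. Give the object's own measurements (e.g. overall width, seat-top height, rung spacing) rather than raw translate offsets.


A straight ladder. Two 31×59 mm vertical rails, 2316 mm tall, stand 476 mm apart (outside-to-outside) with their front faces coplanar on the −y side. 8 rungs, each 59 mm deep and 30 mm tall, span between the inner faces of the rails, front faces flush with the rails. The lowest rung's underside is at z = 234 mm and rungs are spaced 258 mm apart (underside to underside).
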